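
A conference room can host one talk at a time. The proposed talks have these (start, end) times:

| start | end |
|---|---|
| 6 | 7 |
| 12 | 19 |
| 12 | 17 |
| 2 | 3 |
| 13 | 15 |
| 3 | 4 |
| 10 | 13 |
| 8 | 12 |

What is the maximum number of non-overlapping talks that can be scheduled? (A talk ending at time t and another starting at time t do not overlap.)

5

Sorted by end: (2,3)  (3,4)  (6,7)  (8,12)  (10,13)  (13,15)  (12,17)  (12,19)
take (2,3); take (3,4); take (6,7); take (8,12); take (13,15); skip (12,19).
Selected 5 talks.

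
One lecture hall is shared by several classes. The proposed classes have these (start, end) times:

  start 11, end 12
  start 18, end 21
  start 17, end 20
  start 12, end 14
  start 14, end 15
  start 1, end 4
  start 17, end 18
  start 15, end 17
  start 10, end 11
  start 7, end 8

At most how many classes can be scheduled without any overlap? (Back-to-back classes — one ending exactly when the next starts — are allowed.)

9

Order by finish time; keep every interval that doesn't clash with the previous kept one.
By end time: (1,4), (7,8), (10,11), (11,12), (12,14), (14,15), (15,17), (17,18), (17,20), (18,21).
Pick (1,4); next start ≥ 4 → (7,8); next start ≥ 8 → (10,11); next start ≥ 11 → (11,12); next start ≥ 12 → (12,14); next start ≥ 14 → (14,15); next start ≥ 15 → (15,17); next start ≥ 17 → (17,18); next start ≥ 18 → (18,21).
Selected 9 classes.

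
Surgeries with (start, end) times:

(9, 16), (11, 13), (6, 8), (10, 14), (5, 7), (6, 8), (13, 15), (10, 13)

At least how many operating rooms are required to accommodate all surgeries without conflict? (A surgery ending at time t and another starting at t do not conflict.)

4

The answer is the maximum number of intervals overlapping at any instant.
Events (time:±→running): 5:+→1 6:+→2 6:+→3 7:-→2 8:-→1 8:-→0 9:+→1 10:+→2 10:+→3 11:+→4 … peak 4.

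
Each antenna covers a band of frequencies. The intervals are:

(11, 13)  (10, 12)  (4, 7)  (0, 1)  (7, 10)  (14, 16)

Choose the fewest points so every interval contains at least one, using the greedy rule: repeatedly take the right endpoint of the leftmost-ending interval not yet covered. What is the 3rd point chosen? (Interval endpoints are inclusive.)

By right end: [0,1]  [4,7]  [7,10]  [10,12]  [11,13]  [14,16]
[0,1] uncovered → point at 1; [4,7] uncovered → point at 7; [10,12] uncovered → point at 12; [14,16] uncovered → point at 16.
Points: 1, 7, 12, 16 (4 total).

12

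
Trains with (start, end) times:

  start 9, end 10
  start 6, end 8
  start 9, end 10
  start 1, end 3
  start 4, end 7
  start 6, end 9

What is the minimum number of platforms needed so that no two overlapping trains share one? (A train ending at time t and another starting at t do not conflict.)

The answer is the maximum number of intervals overlapping at any instant.
starts: [1, 4, 6, 6, 9, 9]
ends:   [3, 7, 8, 9, 10, 10]
s1→1 e3→0 s4→1 s6→2 s6→3  — peak 3.

3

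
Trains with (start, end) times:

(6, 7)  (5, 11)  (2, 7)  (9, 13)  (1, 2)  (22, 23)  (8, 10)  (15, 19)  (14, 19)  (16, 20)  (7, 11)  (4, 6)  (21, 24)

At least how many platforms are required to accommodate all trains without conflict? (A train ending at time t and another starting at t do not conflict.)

The answer is the maximum number of intervals overlapping at any instant.
starts: [1, 2, 4, 5, 6, 7, 8, 9, 14, 15, 16, 21, 22]
ends:   [2, 6, 7, 7, 10, 11, 11, 13, 19, 19, 20, 23, 24]
s1→1 e2→0 s2→1 s4→2 s5→3 e6→2 s6→3 e7→2 e7→1 s7→2 s8→3 s9→4  — peak 4.

4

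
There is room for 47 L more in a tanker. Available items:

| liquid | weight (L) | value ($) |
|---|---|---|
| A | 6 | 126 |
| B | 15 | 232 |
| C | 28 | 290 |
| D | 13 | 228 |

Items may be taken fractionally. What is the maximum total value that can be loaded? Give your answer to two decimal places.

720.64

Order: A (126/6=21.00) > D (228/13=17.54) > B (232/15=15.47) > C (290/28=10.36)
Fill: take A (6 @ 126) → take D (13 @ 228) → take B (15 @ 232) → take 13/28 of C → 134.64; 47/47 used.
Total value = 720.64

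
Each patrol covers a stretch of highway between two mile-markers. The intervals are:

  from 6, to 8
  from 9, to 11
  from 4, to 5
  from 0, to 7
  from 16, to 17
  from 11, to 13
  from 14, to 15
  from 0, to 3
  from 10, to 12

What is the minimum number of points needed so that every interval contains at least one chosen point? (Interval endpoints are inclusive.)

6

By right end: [0,3]  [4,5]  [0,7]  [6,8]  [9,11]  [10,12]  [11,13]  [14,15]  [16,17]
[0,3] uncovered → point at 3; [4,5] uncovered → point at 5; [6,8] uncovered → point at 8; [9,11] uncovered → point at 11; [14,15] uncovered → point at 15; [16,17] uncovered → point at 17.
Points: 3, 5, 8, 11, 15, 17 (6 total).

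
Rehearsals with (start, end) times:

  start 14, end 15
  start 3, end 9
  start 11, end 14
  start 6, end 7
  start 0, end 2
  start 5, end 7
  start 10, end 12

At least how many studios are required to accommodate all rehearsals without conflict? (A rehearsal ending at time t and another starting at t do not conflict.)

Events (time:±→running): 0:+→1 2:-→0 3:+→1 5:+→2 6:+→3 … peak 3.

3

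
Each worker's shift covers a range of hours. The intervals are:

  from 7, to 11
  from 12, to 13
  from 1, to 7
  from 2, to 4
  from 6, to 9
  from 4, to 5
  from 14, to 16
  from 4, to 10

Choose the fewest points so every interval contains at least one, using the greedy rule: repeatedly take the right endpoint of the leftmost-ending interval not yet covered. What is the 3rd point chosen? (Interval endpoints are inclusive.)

13

Process intervals by earliest right end; each time one isn't hit yet, stab at its right endpoint.
Sorted: [2,4] [4,5] [1,7] [6,9] [4,10] [7,11] [12,13] [14,16]
{[2,4],[4,5],[1,7]} hit by 4; {[6,9],[4,10],[7,11]} hit by 9; {[12,13]} hit by 13; {[14,16]} hit by 16.
Points: 4, 9, 13, 16 (4 total).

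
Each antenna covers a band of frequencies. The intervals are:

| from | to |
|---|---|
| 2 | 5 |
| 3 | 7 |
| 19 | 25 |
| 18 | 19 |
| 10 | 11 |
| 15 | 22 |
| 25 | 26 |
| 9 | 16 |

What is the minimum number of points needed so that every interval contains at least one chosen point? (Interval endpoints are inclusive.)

Sorted: [2,5] [3,7] [10,11] [9,16] [18,19] [15,22] [19,25] [25,26]
{[2,5],[3,7]} hit by 5; {[10,11],[9,16]} hit by 11; {[18,19],[15,22],[19,25]} hit by 19; {[25,26]} hit by 26.
Points: 5, 11, 19, 26 (4 total).

4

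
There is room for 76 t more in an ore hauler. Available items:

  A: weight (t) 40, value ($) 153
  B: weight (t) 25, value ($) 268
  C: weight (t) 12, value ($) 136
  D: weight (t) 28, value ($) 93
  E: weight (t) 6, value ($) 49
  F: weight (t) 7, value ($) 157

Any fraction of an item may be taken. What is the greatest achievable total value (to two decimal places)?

Sort by value per unit weight and fill in that order.
Ratios (sorted): F 22.43, C 11.33, B 10.72, E 8.17, A 3.83, D 3.32
take F (7 @ 157); take C (12 @ 136); take B (25 @ 268); take E (6 @ 49); take 26/40 of A → 99.45. Capacity used 76/76.
Total value = 709.45

709.45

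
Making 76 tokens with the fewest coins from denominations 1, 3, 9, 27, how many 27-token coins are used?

Greedy: take as many of the largest coin as possible, then repeat with the remainder.
76 = 2×27 + 2×9 + 1×3 + 1×1
Count of 27: 2

2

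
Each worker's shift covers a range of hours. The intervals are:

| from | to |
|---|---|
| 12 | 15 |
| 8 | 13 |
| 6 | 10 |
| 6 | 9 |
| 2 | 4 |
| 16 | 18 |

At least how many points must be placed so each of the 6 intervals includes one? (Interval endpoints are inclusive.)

Sorted: [2,4] [6,9] [6,10] [8,13] [12,15] [16,18]
{[2,4]} hit by 4; {[6,9],[6,10],[8,13]} hit by 9; {[12,15]} hit by 15; {[16,18]} hit by 18.
Points: 4, 9, 15, 18 (4 total).

4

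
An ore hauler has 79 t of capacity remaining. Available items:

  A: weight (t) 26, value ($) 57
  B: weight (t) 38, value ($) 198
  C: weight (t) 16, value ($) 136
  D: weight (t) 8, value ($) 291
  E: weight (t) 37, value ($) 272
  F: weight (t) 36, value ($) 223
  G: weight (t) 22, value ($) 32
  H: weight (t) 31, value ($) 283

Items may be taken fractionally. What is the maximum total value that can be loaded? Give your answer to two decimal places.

886.43

Sort by value per unit weight and fill in that order.
Ratios (sorted): D 36.38, H 9.13, C 8.50, E 7.35, F 6.19, B 5.21, A 2.19, G 1.45
take D (8 @ 291); take H (31 @ 283); take C (16 @ 136); take 24/37 of E → 176.43. Capacity used 79/79.
Total value = 886.43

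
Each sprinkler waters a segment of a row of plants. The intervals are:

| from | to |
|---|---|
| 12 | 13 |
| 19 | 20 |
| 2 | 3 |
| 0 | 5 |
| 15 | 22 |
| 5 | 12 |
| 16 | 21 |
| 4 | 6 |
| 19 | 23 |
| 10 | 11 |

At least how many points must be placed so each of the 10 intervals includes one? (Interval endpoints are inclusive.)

5

By right end: [2,3]  [0,5]  [4,6]  [10,11]  [5,12]  [12,13]  [19,20]  [16,21]  [15,22]  [19,23]
[2,3] uncovered → point at 3; [4,6] uncovered → point at 6; [10,11] uncovered → point at 11; [12,13] uncovered → point at 13; [19,20] uncovered → point at 20.
Points: 3, 6, 11, 13, 20 (5 total).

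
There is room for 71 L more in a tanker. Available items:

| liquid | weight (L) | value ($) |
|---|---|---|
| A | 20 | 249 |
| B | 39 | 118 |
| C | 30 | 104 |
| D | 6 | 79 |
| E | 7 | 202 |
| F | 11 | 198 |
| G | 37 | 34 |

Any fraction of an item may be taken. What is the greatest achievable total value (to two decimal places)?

821.60

Greedy by value/weight ratio, highest first.
Order: E (202/7=28.86) > F (198/11=18.00) > D (79/6=13.17) > A (249/20=12.45) > C (104/30=3.47) > B (118/39=3.03) > G (34/37=0.92)
Fill: take E (7 @ 202) → take F (11 @ 198) → take D (6 @ 79) → take A (20 @ 249) → take 27/30 of C → 93.60; 71/71 used.
Total value = 821.60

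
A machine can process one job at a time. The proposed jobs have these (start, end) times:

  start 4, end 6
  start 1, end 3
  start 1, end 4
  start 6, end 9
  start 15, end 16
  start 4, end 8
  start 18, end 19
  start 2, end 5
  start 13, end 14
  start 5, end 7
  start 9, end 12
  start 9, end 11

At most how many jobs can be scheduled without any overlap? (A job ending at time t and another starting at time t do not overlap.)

7

Order by finish time; keep every interval that doesn't clash with the previous kept one.
Sorted by end: (1,3)  (1,4)  (2,5)  (4,6)  (5,7)  (4,8)  (6,9)  (9,11)  (9,12)  (13,14)  (15,16)  (18,19)
take (1,3); take (4,6); take (6,9); take (9,11); take (13,14); take (15,16); take (18,19).
Selected 7 jobs.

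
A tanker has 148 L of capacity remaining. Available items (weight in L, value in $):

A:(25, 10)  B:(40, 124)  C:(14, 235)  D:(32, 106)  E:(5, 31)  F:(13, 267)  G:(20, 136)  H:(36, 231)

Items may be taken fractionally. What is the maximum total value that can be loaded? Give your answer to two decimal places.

1092.80

Sort by value per unit weight and fill in that order.
Order: F (267/13=20.54) > C (235/14=16.79) > G (136/20=6.80) > H (231/36=6.42) > E (31/5=6.20) > D (106/32=3.31) > B (124/40=3.10) > A (10/25=0.40)
Fill: take F (13 @ 267) → take C (14 @ 235) → take G (20 @ 136) → take H (36 @ 231) → take E (5 @ 31) → take D (32 @ 106) → take 28/40 of B → 86.80; 148/148 used.
Total value = 1092.80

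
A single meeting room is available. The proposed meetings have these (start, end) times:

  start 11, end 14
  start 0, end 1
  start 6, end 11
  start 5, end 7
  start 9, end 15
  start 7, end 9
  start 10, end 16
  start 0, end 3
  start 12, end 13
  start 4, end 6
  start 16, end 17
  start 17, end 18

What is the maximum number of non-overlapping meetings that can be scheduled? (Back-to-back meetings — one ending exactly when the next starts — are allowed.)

6

Sorted by end: (0,1)  (0,3)  (4,6)  (5,7)  (7,9)  (6,11)  (12,13)  (11,14)  (9,15)  (10,16)  (16,17)  (17,18)
take (0,1); take (4,6); take (7,9); take (12,13); skip (11,14); take (16,17); take (17,18).
Selected 6 meetings.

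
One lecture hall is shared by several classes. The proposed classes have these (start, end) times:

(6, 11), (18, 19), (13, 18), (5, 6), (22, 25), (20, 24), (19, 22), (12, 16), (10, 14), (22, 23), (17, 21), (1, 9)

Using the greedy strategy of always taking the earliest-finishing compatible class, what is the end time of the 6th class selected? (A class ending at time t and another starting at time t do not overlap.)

23

By end time: (5,6), (1,9), (6,11), (10,14), (12,16), (13,18), (18,19), (17,21), (19,22), (22,23), (20,24), (22,25).
Pick (5,6); next start ≥ 6 → (6,11); next start ≥ 11 → (12,16); next start ≥ 16 → (18,19); next start ≥ 19 → (19,22); next start ≥ 22 → (22,23).
Selected: (5,6) (6,11) (12,16) (18,19) (19,22) (22,23)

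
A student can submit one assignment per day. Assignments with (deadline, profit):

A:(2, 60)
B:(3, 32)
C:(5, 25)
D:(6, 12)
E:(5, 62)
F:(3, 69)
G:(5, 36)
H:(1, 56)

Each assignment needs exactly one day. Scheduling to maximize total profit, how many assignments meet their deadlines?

6

Take jobs in profit order; each goes to the latest open slot no later than its deadline.
Profit order: F=69 E=62 A=60 H=56 G=36 B=32 C=25 D=12
Assign: F→slot 3, E→slot 5, A→slot 2, H→slot 1, G→slot 4, B skipped, C skipped, D→slot 6.
Slots: [1:H] [2:A] [3:F] [4:G] [5:E] [6:D]
6 of 8 scheduled.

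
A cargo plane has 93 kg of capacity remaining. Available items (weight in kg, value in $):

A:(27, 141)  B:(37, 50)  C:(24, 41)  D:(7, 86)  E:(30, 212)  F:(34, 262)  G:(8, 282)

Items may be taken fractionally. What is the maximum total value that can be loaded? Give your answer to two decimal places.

915.11

Greedy by value/weight ratio, highest first.
Order: G (282/8=35.25) > D (86/7=12.29) > F (262/34=7.71) > E (212/30=7.07) > A (141/27=5.22) > C (41/24=1.71) > B (50/37=1.35)
Fill: take G (8 @ 282) → take D (7 @ 86) → take F (34 @ 262) → take E (30 @ 212) → take 14/27 of A → 73.11; 93/93 used.
Total value = 915.11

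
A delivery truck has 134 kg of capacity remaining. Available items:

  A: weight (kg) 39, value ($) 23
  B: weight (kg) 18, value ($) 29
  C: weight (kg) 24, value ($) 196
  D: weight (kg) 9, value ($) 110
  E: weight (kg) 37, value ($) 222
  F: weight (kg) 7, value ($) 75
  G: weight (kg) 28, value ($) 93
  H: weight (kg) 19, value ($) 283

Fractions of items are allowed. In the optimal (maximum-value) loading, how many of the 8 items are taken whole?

Sort by value per unit weight and fill in that order.
Ratios (sorted): H 14.89, D 12.22, F 10.71, C 8.17, E 6.00, G 3.32, B 1.61, A 0.59
take H (19 @ 283); take D (9 @ 110); take F (7 @ 75); take C (24 @ 196); take E (37 @ 222); take G (28 @ 93); take 10/18 of B → 16.11. Capacity used 134/134.
6 item(s) taken whole; one partial (take 10/18 of B).

6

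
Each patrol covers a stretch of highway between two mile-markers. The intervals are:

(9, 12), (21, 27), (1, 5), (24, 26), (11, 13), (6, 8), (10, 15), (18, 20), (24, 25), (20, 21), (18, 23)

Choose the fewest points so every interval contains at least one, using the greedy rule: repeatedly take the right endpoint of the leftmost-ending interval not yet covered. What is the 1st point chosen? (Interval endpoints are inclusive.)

Sorted: [1,5] [6,8] [9,12] [11,13] [10,15] [18,20] [20,21] [18,23] [24,25] [24,26] [21,27]
{[1,5]} hit by 5; {[6,8]} hit by 8; {[9,12],[11,13],[10,15]} hit by 12; {[18,20],[20,21],[18,23]} hit by 20; {[24,25],[24,26],[21,27]} hit by 25.
Points: 5, 8, 12, 20, 25 (5 total).

5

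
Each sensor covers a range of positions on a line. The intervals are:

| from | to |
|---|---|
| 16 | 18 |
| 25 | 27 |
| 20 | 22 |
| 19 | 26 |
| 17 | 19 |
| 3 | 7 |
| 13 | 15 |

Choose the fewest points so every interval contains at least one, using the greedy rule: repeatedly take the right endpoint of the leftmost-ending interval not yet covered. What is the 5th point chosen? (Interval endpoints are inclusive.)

27

By right end: [3,7]  [13,15]  [16,18]  [17,19]  [20,22]  [19,26]  [25,27]
[3,7] uncovered → point at 7; [13,15] uncovered → point at 15; [16,18] uncovered → point at 18; [20,22] uncovered → point at 22; [25,27] uncovered → point at 27.
Points: 7, 15, 18, 22, 27 (5 total).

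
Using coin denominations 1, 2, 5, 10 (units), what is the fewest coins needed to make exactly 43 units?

6

43 − 4×10→3 − 1×2→1 − 1×1→0
Total coins = 4 + 1 + 1 = 6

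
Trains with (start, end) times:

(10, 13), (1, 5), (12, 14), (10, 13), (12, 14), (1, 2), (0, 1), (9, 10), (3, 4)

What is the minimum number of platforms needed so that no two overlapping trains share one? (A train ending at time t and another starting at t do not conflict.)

starts: [0, 1, 1, 3, 9, 10, 10, 12, 12]
ends:   [1, 2, 4, 5, 10, 13, 13, 14, 14]
s0→1 e1→0 s1→1 s1→2 e2→1 s3→2 e4→1 e5→0 s9→1 e10→0 s10→1 s10→2 s12→3 s12→4  — peak 4.

4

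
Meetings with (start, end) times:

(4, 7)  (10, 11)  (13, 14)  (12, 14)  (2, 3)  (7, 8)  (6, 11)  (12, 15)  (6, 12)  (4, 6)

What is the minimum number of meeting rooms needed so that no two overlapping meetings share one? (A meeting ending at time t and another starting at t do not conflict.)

The answer is the maximum number of intervals overlapping at any instant.
Events (time:±→running): 2:+→1 3:-→0 4:+→1 4:+→2 6:-→1 6:+→2 6:+→3 … peak 3.

3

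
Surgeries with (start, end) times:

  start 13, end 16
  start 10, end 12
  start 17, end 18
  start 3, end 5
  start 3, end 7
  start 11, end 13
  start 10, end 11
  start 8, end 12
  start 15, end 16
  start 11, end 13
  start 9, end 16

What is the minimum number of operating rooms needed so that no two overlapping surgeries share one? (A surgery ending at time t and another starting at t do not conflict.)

5

starts: [3, 3, 8, 9, 10, 10, 11, 11, 13, 15, 17]
ends:   [5, 7, 11, 12, 12, 13, 13, 16, 16, 16, 18]
s3→1 s3→2 e5→1 e7→0 s8→1 s9→2 s10→3 s10→4 e11→3 s11→4 s11→5  — peak 5.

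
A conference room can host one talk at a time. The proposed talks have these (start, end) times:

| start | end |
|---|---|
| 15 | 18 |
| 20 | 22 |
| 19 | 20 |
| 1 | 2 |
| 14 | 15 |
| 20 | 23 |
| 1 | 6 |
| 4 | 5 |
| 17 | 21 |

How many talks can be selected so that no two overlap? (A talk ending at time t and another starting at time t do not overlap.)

6

Sort by end time and greedily take each interval whose start is ≥ the last chosen end.
By end time: (1,2), (4,5), (1,6), (14,15), (15,18), (19,20), (17,21), (20,22), (20,23).
Pick (1,2); next start ≥ 2 → (4,5); next start ≥ 5 → (14,15); next start ≥ 15 → (15,18); next start ≥ 18 → (19,20); next start ≥ 20 → (20,22).
Selected 6 talks.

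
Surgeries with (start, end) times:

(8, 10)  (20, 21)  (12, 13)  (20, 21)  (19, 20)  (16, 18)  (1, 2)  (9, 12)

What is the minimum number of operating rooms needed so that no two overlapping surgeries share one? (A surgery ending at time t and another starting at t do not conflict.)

Events (time:±→running): 1:+→1 2:-→0 8:+→1 9:+→2 … peak 2.

2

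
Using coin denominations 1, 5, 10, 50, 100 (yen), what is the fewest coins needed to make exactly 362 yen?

Use the largest denomination that fits, subtract, and repeat.
362 = 3×100 + 1×50 + 1×10 + 2×1
Total coins = 3 + 1 + 1 + 2 = 7

7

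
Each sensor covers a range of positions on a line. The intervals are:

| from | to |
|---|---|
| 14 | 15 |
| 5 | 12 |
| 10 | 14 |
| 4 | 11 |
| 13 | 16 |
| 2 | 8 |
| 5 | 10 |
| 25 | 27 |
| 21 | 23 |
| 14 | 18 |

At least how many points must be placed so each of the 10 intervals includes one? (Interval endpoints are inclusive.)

4

Process intervals by earliest right end; each time one isn't hit yet, stab at its right endpoint.
Sorted: [2,8] [5,10] [4,11] [5,12] [10,14] [14,15] [13,16] [14,18] [21,23] [25,27]
{[2,8],[5,10],[4,11],[5,12]} hit by 8; {[10,14],[14,15],[13,16],[14,18]} hit by 14; {[21,23]} hit by 23; {[25,27]} hit by 27.
Points: 8, 14, 23, 27 (4 total).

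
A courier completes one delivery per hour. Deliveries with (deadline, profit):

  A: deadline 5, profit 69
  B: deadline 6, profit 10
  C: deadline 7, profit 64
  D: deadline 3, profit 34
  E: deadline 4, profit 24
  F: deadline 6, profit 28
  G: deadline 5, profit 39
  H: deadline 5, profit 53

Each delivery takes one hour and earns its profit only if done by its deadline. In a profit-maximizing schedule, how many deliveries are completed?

7

Profit order: A=69 C=64 H=53 G=39 D=34 F=28 E=24 B=10
Assign: A→slot 5, C→slot 7, H→slot 4, G→slot 3, D→slot 2, F→slot 6, E→slot 1, B skipped.
Slots: [1:E] [2:D] [3:G] [4:H] [5:A] [6:F] [7:C]
7 of 8 scheduled.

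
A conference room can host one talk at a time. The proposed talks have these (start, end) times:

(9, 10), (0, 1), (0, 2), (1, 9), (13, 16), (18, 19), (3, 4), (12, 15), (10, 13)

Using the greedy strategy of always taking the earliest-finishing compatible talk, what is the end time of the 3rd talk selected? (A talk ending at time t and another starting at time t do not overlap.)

Order by finish time; keep every interval that doesn't clash with the previous kept one.
Sorted by end: (0,1)  (0,2)  (3,4)  (1,9)  (9,10)  (10,13)  (12,15)  (13,16)  (18,19)
take (0,1); take (3,4); take (9,10); take (10,13); take (13,16); take (18,19).
Selected: (0,1) (3,4) (9,10) (10,13) (13,16) (18,19)

10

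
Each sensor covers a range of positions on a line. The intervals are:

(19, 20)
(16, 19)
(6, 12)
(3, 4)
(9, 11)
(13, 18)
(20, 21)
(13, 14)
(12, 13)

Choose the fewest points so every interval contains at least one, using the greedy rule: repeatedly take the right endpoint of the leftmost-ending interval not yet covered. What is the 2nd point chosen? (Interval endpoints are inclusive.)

11

Process intervals by earliest right end; each time one isn't hit yet, stab at its right endpoint.
Sorted: [3,4] [9,11] [6,12] [12,13] [13,14] [13,18] [16,19] [19,20] [20,21]
{[3,4]} hit by 4; {[9,11],[6,12]} hit by 11; {[12,13],[13,14],[13,18]} hit by 13; {[16,19],[19,20]} hit by 19; {[20,21]} hit by 21.
Points: 4, 11, 13, 19, 21 (5 total).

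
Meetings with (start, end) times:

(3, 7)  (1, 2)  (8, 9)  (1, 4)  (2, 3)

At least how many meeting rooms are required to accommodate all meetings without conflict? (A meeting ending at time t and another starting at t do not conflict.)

2

Count concurrent intervals with a sweep; the peak is the room count.
starts: [1, 1, 2, 3, 8]
ends:   [2, 3, 4, 7, 9]
s1→1 s1→2  — peak 2.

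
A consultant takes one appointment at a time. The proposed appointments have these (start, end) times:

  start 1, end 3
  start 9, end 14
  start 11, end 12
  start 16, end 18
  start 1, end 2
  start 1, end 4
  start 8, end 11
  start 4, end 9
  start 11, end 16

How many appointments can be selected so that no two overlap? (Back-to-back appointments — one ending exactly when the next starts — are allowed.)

4

Sorted by end: (1,2)  (1,3)  (1,4)  (4,9)  (8,11)  (11,12)  (9,14)  (11,16)  (16,18)
take (1,2); skip (1,3); skip (1,4); take (4,9); take (11,12); skip (11,16); take (16,18).
Selected 4 appointments.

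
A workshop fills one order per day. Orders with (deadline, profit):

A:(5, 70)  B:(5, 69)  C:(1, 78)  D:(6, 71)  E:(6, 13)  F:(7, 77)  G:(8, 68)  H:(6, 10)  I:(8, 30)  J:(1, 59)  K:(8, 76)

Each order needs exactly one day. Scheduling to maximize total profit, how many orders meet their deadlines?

8

Profit order: C=78 F=77 K=76 D=71 A=70 B=69 G=68 J=59 I=30 E=13 H=10
Assign: C→slot 1, F→slot 7, K→slot 8, D→slot 6, A→slot 5, B→slot 4, G→slot 3, J skipped, I→slot 2, E skipped, H skipped.
Slots: [1:C] [2:I] [3:G] [4:B] [5:A] [6:D] [7:F] [8:K]
8 of 11 scheduled.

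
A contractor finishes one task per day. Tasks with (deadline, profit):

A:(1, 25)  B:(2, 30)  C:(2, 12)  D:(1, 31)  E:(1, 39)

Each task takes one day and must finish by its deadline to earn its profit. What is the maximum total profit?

69

By profit: E(d1,39), D(d1,31), B(d2,30), A(d1,25), C(d2,12)
E→slot 1; D skipped; B→slot 2; A skipped; C skipped.
Profit = 39 + 30 = 69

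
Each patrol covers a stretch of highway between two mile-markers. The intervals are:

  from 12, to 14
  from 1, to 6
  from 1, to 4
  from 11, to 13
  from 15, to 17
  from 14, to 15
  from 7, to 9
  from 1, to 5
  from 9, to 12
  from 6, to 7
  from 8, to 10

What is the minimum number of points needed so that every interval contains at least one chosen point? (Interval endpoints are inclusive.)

5

Process intervals by earliest right end; each time one isn't hit yet, stab at its right endpoint.
Sorted: [1,4] [1,5] [1,6] [6,7] [7,9] [8,10] [9,12] [11,13] [12,14] [14,15] [15,17]
{[1,4],[1,5],[1,6]} hit by 4; {[6,7],[7,9]} hit by 7; {[8,10],[9,12]} hit by 10; {[11,13],[12,14]} hit by 13; {[14,15],[15,17]} hit by 15.
Points: 4, 7, 10, 13, 15 (5 total).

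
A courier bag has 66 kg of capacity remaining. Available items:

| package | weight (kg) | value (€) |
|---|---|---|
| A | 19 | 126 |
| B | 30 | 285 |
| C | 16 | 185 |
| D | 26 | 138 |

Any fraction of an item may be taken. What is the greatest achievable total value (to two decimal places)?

Ratios (sorted): C 11.56, B 9.50, A 6.63, D 5.31
take C (16 @ 185); take B (30 @ 285); take A (19 @ 126); take 1/26 of D → 5.31. Capacity used 66/66.
Total value = 601.31

601.31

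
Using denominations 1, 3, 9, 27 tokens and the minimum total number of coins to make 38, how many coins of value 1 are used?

2

Use the largest denomination that fits, subtract, and repeat.
38 = 1×27 + 1×9 + 2×1
Count of 1: 2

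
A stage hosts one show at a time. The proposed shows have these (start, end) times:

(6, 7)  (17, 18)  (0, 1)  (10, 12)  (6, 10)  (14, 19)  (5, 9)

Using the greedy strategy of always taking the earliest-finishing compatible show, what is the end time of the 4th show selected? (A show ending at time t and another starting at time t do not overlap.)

Order by finish time; keep every interval that doesn't clash with the previous kept one.
By end time: (0,1), (6,7), (5,9), (6,10), (10,12), (17,18), (14,19).
Pick (0,1); next start ≥ 1 → (6,7); next start ≥ 7 → (10,12); next start ≥ 12 → (17,18).
Selected: (0,1) (6,7) (10,12) (17,18)

18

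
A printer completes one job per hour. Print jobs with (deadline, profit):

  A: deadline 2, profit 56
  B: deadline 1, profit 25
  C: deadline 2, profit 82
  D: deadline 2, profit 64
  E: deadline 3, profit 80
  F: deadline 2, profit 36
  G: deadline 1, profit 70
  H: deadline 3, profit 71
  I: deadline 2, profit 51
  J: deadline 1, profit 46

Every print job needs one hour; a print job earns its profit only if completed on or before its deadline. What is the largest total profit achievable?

By profit: C(d2,82), E(d3,80), H(d3,71), G(d1,70), D(d2,64), A(d2,56), I(d2,51), J(d1,46), F(d2,36), B(d1,25)
C→slot 2; E→slot 3; H→slot 1; G skipped; D skipped; A skipped; I skipped; J skipped; F skipped; B skipped.
Profit = 71 + 82 + 80 = 233

233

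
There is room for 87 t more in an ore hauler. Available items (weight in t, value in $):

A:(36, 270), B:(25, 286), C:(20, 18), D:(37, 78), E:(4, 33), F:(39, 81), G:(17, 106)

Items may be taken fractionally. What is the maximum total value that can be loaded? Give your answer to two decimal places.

Sort by value per unit weight and fill in that order.
Order: B (286/25=11.44) > E (33/4=8.25) > A (270/36=7.50) > G (106/17=6.24) > D (78/37=2.11) > F (81/39=2.08) > C (18/20=0.90)
Fill: take B (25 @ 286) → take E (4 @ 33) → take A (36 @ 270) → take G (17 @ 106) → take 5/37 of D → 10.54; 87/87 used.
Total value = 705.54

705.54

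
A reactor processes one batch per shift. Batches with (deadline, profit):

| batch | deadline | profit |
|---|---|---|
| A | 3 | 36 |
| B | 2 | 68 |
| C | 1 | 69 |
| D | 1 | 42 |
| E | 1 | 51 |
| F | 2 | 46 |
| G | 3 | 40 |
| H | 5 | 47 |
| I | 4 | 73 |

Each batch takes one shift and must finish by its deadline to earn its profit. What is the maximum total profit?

297

Sort by profit descending; place each in the latest free slot ≤ its deadline.
Profit order: I=73 C=69 B=68 E=51 H=47 F=46 D=42 G=40 A=36
Assign: I→slot 4, C→slot 1, B→slot 2, E skipped, H→slot 5, F skipped, D skipped, G→slot 3, A skipped.
Slots: [1:C] [2:B] [3:G] [4:I] [5:H]
Profit = 69 + 68 + 40 + 73 + 47 = 297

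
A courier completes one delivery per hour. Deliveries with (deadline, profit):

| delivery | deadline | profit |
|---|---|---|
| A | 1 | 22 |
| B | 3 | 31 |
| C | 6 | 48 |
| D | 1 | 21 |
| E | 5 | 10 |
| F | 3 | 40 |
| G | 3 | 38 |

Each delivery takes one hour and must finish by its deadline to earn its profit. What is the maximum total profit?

167

By profit: C(d6,48), F(d3,40), G(d3,38), B(d3,31), A(d1,22), D(d1,21), E(d5,10)
C→slot 6; F→slot 3; G→slot 2; B→slot 1; A skipped; D skipped; E→slot 5.
Profit = 31 + 38 + 40 + 10 + 48 = 167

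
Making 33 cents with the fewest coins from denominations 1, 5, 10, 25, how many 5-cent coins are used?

Greedy: take as many of the largest coin as possible, then repeat with the remainder.
33 − 1×25→8 − 1×5→3 − 3×1→0
Count of 5: 1

1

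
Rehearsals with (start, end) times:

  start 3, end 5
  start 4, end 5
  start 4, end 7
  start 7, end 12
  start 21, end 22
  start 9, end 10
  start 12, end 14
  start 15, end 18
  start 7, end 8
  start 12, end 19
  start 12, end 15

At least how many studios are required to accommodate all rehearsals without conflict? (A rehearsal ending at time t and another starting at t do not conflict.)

The answer is the maximum number of intervals overlapping at any instant.
Events (time:±→running): 3:+→1 4:+→2 4:+→3 … peak 3.

3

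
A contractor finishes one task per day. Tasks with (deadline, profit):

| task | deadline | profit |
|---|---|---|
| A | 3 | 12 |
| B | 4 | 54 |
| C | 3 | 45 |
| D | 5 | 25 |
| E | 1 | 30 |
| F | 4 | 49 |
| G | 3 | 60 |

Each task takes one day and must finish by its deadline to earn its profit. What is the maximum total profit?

Take jobs in profit order; each goes to the latest open slot no later than its deadline.
Profit order: G=60 B=54 F=49 C=45 E=30 D=25 A=12
Assign: G→slot 3, B→slot 4, F→slot 2, C→slot 1, E skipped, D→slot 5, A skipped.
Slots: [1:C] [2:F] [3:G] [4:B] [5:D]
Profit = 45 + 49 + 60 + 54 + 25 = 233

233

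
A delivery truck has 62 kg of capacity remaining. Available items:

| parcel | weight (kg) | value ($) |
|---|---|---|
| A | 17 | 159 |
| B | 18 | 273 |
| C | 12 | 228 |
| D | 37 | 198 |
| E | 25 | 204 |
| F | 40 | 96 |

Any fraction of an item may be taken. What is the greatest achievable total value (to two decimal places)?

Ratios (sorted): C 19.00, B 15.17, A 9.35, E 8.16, D 5.35, F 2.40
take C (12 @ 228); take B (18 @ 273); take A (17 @ 159); take 15/25 of E → 122.40. Capacity used 62/62.
Total value = 782.40

782.40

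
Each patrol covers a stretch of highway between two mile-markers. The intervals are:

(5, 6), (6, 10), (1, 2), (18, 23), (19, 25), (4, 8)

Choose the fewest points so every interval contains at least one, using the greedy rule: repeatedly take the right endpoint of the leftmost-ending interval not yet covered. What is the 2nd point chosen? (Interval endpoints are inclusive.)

6

By right end: [1,2]  [5,6]  [4,8]  [6,10]  [18,23]  [19,25]
[1,2] uncovered → point at 2; [5,6] uncovered → point at 6; [18,23] uncovered → point at 23.
Points: 2, 6, 23 (3 total).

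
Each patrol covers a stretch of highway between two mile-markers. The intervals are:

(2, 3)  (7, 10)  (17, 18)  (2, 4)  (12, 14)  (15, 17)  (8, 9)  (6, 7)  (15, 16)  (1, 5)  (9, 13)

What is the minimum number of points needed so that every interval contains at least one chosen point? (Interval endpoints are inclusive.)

By right end: [2,3]  [2,4]  [1,5]  [6,7]  [8,9]  [7,10]  [9,13]  [12,14]  [15,16]  [15,17]  [17,18]
[2,3] uncovered → point at 3; [6,7] uncovered → point at 7; [8,9] uncovered → point at 9; [12,14] uncovered → point at 14; [15,16] uncovered → point at 16; [17,18] uncovered → point at 18.
Points: 3, 7, 9, 14, 16, 18 (6 total).

6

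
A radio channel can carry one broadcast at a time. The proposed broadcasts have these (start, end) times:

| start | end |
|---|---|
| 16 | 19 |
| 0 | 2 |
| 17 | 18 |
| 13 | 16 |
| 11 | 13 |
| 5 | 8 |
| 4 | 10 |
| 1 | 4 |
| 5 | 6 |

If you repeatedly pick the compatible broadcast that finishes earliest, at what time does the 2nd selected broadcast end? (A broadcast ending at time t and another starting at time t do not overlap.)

Sort by end time and greedily take each interval whose start is ≥ the last chosen end.
By end time: (0,2), (1,4), (5,6), (5,8), (4,10), (11,13), (13,16), (17,18), (16,19).
Pick (0,2); next start ≥ 2 → (5,6); next start ≥ 6 → (11,13); next start ≥ 13 → (13,16); next start ≥ 16 → (17,18).
Selected: (0,2) (5,6) (11,13) (13,16) (17,18)

6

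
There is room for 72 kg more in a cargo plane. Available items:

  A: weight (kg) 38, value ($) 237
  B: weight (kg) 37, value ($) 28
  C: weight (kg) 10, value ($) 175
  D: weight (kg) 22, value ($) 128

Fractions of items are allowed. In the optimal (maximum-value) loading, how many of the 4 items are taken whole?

3

Greedy by value/weight ratio, highest first.
Order: C (175/10=17.50) > A (237/38=6.24) > D (128/22=5.82) > B (28/37=0.76)
Fill: take C (10 @ 175) → take A (38 @ 237) → take D (22 @ 128) → take 2/37 of B → 1.51; 72/72 used.
3 item(s) taken whole; one partial (take 2/37 of B).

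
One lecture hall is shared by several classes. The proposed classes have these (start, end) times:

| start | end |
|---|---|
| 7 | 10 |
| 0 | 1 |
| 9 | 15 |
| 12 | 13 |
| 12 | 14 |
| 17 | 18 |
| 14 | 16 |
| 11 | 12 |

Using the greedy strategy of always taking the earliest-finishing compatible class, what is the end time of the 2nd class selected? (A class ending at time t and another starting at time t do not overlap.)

10

Sort by end time and greedily take each interval whose start is ≥ the last chosen end.
Sorted by end: (0,1)  (7,10)  (11,12)  (12,13)  (12,14)  (9,15)  (14,16)  (17,18)
take (0,1); take (7,10); take (11,12); take (12,13); skip (9,15); take (14,16); take (17,18).
Selected: (0,1) (7,10) (11,12) (12,13) (14,16) (17,18)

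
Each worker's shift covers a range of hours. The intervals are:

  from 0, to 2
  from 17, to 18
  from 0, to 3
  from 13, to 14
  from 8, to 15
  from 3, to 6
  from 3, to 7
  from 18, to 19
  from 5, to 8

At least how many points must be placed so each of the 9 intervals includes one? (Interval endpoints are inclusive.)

Sort by right endpoint; whenever an interval is uncovered, place a point at its right end.
Sorted: [0,2] [0,3] [3,6] [3,7] [5,8] [13,14] [8,15] [17,18] [18,19]
{[0,2],[0,3]} hit by 2; {[3,6],[3,7],[5,8]} hit by 6; {[13,14],[8,15]} hit by 14; {[17,18],[18,19]} hit by 18.
Points: 2, 6, 14, 18 (4 total).

4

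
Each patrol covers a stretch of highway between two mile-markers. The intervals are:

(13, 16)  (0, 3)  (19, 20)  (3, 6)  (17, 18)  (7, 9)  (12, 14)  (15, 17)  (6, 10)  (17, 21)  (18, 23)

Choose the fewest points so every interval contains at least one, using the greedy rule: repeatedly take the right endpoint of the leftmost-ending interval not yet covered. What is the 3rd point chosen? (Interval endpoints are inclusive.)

14

Sort by right endpoint; whenever an interval is uncovered, place a point at its right end.
By right end: [0,3]  [3,6]  [7,9]  [6,10]  [12,14]  [13,16]  [15,17]  [17,18]  [19,20]  [17,21]  [18,23]
[0,3] uncovered → point at 3; [7,9] uncovered → point at 9; [12,14] uncovered → point at 14; [15,17] uncovered → point at 17; [19,20] uncovered → point at 20.
Points: 3, 9, 14, 17, 20 (5 total).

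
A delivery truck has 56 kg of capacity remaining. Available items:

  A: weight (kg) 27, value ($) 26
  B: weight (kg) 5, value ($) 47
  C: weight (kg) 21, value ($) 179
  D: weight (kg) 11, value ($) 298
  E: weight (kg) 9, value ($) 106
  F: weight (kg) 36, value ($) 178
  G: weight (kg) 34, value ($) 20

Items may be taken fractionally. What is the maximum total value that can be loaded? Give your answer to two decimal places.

679.44

Ratios (sorted): D 27.09, E 11.78, B 9.40, C 8.52, F 4.94, A 0.96, G 0.59
take D (11 @ 298); take E (9 @ 106); take B (5 @ 47); take C (21 @ 179); take 10/36 of F → 49.44. Capacity used 56/56.
Total value = 679.44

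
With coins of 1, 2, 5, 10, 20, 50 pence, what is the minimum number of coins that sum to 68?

68 − 1×50→18 − 1×10→8 − 1×5→3 − 1×2→1 − 1×1→0
Total coins = 1 + 1 + 1 + 1 + 1 = 5

5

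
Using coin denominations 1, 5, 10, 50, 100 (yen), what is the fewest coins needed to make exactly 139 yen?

9

Use the largest denomination that fits, subtract, and repeat.
139 − 1×100→39 − 3×10→9 − 1×5→4 − 4×1→0
Total coins = 1 + 3 + 1 + 4 = 9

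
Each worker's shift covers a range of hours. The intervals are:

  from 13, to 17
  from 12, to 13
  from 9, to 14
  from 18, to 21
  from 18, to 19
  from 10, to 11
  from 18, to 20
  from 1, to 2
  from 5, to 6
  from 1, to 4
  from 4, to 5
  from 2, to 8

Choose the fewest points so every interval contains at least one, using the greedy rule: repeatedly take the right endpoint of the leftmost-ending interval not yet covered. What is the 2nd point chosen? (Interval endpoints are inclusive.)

Sort by right endpoint; whenever an interval is uncovered, place a point at its right end.
By right end: [1,2]  [1,4]  [4,5]  [5,6]  [2,8]  [10,11]  [12,13]  [9,14]  [13,17]  [18,19]  [18,20]  [18,21]
[1,2] uncovered → point at 2; [4,5] uncovered → point at 5; [10,11] uncovered → point at 11; [12,13] uncovered → point at 13; [18,19] uncovered → point at 19.
Points: 2, 5, 11, 13, 19 (5 total).

5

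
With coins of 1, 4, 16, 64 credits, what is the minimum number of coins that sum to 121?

7

Greedy: take as many of the largest coin as possible, then repeat with the remainder.
121 − 1×64→57 − 3×16→9 − 2×4→1 − 1×1→0
Total coins = 1 + 3 + 2 + 1 = 7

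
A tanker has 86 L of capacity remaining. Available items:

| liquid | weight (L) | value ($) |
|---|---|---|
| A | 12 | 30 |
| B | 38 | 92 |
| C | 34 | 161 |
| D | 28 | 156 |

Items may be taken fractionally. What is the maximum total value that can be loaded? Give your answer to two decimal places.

Sort by value per unit weight and fill in that order.
Order: D (156/28=5.57) > C (161/34=4.74) > A (30/12=2.50) > B (92/38=2.42)
Fill: take D (28 @ 156) → take C (34 @ 161) → take A (12 @ 30) → take 12/38 of B → 29.05; 86/86 used.
Total value = 376.05

376.05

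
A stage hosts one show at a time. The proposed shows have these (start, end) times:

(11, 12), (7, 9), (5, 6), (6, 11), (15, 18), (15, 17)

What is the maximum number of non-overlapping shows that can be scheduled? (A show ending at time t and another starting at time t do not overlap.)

Sort by end time and greedily take each interval whose start is ≥ the last chosen end.
Sorted by end: (5,6)  (7,9)  (6,11)  (11,12)  (15,17)  (15,18)
take (5,6); take (7,9); take (11,12); take (15,17); skip (15,18).
Selected 4 shows.

4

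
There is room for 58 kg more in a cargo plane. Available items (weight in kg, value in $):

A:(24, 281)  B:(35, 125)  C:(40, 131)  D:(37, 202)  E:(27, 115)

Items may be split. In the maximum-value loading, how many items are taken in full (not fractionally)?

1

Order: A (281/24=11.71) > D (202/37=5.46) > E (115/27=4.26) > B (125/35=3.57) > C (131/40=3.27)
Fill: take A (24 @ 281) → take 34/37 of D → 185.62; 58/58 used.
1 item(s) taken whole; one partial (take 34/37 of D).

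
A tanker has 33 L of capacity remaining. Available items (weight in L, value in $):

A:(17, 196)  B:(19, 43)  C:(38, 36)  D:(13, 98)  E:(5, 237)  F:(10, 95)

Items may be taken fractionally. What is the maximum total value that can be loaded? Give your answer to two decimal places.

Greedy by value/weight ratio, highest first.
Ratios (sorted): E 47.40, A 11.53, F 9.50, D 7.54, B 2.26, C 0.95
take E (5 @ 237); take A (17 @ 196); take F (10 @ 95); take 1/13 of D → 7.54. Capacity used 33/33.
Total value = 535.54

535.54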